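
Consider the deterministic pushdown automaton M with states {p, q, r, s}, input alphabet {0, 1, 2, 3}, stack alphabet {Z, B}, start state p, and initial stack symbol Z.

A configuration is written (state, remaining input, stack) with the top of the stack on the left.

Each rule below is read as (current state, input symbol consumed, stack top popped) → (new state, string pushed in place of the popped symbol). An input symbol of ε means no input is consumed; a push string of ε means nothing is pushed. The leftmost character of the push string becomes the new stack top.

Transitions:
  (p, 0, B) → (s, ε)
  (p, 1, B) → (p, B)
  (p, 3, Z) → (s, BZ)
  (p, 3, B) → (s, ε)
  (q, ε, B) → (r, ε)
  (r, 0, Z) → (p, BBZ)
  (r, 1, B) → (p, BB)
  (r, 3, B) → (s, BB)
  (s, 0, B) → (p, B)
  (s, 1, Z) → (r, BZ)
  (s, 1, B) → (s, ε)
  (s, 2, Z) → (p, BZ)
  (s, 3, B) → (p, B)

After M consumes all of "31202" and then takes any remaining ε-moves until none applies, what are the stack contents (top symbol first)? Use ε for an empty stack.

(p, 31202, Z)
  read 3, top Z: go to s, push BZ → (s, 1202, BZ)
  read 1, top B: go to s, push ε → (s, 202, Z)
  read 2, top Z: go to p, push BZ → (p, 02, BZ)
  read 0, top B: go to s, push ε → (s, 2, Z)
  read 2, top Z: go to p, push BZ → (p, ε, BZ)
All input consumed in state p with stack BZ.

BZ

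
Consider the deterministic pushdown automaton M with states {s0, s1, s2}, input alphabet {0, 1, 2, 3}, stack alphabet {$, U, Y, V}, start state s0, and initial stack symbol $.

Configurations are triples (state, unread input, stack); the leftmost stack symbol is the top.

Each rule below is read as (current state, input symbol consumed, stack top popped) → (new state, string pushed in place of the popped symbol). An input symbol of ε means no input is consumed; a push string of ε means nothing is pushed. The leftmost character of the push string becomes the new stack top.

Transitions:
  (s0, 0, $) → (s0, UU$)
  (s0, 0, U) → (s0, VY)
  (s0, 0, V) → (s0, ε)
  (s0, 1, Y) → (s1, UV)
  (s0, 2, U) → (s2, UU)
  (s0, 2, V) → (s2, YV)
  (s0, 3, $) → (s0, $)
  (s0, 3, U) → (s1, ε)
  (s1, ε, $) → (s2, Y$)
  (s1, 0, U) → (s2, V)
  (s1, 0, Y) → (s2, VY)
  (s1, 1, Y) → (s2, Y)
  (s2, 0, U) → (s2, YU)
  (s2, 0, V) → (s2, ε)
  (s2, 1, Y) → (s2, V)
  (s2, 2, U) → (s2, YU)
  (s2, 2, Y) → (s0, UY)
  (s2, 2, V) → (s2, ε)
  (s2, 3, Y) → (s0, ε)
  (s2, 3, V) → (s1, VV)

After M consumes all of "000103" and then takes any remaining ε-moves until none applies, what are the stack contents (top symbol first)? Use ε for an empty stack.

(s0, 000103, $)
  read 0, top $: go to s0, push UU$ → (s0, 00103, UU$)
  read 0, top U: go to s0, push VY → (s0, 0103, VYU$)
  read 0, top V: go to s0, push ε → (s0, 103, YU$)
  read 1, top Y: go to s1, push UV → (s1, 03, UVU$)
  read 0, top U: go to s2, push V → (s2, 3, VVU$)
  read 3, top V: go to s1, push VV → (s1, ε, VVVU$)
All input consumed in state s1 with stack VVVU$.

VVVU$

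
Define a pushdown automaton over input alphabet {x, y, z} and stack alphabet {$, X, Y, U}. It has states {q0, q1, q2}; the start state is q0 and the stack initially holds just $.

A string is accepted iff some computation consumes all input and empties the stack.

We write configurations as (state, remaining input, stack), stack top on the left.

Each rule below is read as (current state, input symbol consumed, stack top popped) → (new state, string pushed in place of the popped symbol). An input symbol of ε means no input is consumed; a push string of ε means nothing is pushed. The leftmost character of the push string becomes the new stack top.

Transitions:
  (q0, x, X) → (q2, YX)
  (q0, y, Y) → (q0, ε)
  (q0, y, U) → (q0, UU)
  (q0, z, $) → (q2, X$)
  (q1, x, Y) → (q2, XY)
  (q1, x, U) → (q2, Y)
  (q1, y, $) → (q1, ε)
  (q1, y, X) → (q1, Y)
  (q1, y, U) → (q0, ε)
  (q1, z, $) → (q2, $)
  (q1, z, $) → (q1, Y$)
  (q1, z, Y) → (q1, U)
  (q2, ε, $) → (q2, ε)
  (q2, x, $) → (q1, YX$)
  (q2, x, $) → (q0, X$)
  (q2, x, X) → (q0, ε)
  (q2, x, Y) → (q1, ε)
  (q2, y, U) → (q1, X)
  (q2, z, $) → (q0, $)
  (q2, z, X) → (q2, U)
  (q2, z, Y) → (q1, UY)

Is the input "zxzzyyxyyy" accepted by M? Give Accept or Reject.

Reject

No computation consumes all input and empties the stack.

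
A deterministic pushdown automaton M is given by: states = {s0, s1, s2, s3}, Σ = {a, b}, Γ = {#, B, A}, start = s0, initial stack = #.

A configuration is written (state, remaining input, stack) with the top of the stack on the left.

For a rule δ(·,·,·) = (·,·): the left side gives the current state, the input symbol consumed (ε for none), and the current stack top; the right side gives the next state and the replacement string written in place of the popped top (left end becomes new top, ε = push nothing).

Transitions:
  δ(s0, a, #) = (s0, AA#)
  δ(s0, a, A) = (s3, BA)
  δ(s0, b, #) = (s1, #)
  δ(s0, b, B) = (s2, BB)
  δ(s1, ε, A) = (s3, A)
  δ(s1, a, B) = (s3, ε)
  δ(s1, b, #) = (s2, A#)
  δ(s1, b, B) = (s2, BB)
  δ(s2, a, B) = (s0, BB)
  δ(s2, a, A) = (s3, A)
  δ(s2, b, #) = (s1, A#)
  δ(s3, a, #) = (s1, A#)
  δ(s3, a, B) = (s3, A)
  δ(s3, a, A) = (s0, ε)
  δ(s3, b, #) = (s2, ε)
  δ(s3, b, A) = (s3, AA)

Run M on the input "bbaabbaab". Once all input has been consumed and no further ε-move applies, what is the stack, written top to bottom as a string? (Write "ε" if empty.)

(s0, bbaabbaab, #)
  read b, top #: go to s1, push # → (s1, baabbaab, #)
  read b, top #: go to s2, push A# → (s2, aabbaab, A#)
  read a, top A: go to s3, push A → (s3, abbaab, A#)
  read a, top A: go to s0, push ε → (s0, bbaab, #)
  read b, top #: go to s1, push # → (s1, baab, #)
  read b, top #: go to s2, push A# → (s2, aab, A#)
  read a, top A: go to s3, push A → (s3, ab, A#)
  read a, top A: go to s0, push ε → (s0, b, #)
  read b, top #: go to s1, push # → (s1, ε, #)
All input consumed in state s1 with stack #.

#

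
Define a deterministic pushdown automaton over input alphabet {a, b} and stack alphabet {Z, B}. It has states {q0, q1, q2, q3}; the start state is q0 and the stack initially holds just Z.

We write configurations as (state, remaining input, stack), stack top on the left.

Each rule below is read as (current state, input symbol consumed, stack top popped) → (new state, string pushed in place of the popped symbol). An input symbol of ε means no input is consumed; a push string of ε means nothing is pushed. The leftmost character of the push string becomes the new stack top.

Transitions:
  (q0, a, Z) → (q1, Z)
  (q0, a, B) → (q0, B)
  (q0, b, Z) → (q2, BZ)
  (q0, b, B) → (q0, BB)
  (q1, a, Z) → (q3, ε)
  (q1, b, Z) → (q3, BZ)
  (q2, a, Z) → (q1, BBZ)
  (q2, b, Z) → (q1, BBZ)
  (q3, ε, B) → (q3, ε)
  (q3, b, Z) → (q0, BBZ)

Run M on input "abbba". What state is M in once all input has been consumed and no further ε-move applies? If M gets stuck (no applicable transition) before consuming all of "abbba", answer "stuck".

(q0, abbba, Z)
  read a, top Z: go to q1, push Z → (q1, bbba, Z)
  read b, top Z: go to q3, push BZ → (q3, bba, BZ)
  ε-move, top B: go to q3, push ε → (q3, bba, Z)
  read b, top Z: go to q0, push BBZ → (q0, ba, BBZ)
  read b, top B: go to q0, push BB → (q0, a, BBBZ)
  read a, top B: go to q0, push B → (q0, ε, BBBZ)
All input consumed; M is in state q0.

q0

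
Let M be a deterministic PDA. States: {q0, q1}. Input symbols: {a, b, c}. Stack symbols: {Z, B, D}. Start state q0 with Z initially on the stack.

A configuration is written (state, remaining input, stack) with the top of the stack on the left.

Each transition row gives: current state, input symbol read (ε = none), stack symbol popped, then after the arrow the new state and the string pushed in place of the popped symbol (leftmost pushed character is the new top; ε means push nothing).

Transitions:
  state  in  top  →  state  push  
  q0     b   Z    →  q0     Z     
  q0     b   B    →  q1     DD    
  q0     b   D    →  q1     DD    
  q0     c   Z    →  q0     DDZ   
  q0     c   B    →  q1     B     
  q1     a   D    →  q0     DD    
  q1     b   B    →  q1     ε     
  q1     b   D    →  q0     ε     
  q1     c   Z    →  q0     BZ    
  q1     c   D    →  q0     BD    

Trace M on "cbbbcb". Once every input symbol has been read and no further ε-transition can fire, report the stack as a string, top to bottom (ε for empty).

(q0, cbbbcb, Z)
  read c, top Z: go to q0, push DDZ → (q0, bbbcb, DDZ)
  read b, top D: go to q1, push DD → (q1, bbcb, DDDZ)
  read b, top D: go to q0, push ε → (q0, bcb, DDZ)
  read b, top D: go to q1, push DD → (q1, cb, DDDZ)
  read c, top D: go to q0, push BD → (q0, b, BDDDZ)
  read b, top B: go to q1, push DD → (q1, ε, DDDDDZ)
All input consumed in state q1 with stack DDDDDZ.

DDDDDZ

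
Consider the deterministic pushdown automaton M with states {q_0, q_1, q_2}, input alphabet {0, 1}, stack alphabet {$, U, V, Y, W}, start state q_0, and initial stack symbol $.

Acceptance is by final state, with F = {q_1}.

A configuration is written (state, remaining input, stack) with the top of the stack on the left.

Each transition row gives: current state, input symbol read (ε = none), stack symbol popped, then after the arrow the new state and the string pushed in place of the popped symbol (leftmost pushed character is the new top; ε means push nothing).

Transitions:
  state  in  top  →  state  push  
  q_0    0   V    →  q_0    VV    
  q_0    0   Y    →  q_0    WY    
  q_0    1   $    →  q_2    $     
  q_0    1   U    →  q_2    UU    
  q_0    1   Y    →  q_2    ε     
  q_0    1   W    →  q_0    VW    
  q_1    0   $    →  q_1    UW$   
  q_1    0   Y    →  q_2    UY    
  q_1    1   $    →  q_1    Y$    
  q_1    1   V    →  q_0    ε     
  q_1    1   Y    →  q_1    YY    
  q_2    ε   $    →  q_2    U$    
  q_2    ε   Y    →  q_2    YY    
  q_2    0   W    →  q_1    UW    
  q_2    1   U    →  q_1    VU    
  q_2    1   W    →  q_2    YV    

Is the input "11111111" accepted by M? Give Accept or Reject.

Accept

(q_0, 11111111, $) ⊢ (q_2, 1111111, $) ⊢ (q_2, 1111111, U$) ⊢ (q_1, 111111, VU$) ⊢ (q_0, 11111, U$) ⊢ (q_2, 1111, UU$) ⊢ (q_1, 111, VUU$) ⊢ (q_0, 11, UU$) ⊢ (q_2, 1, UUU$) ⊢ (q_1, ε, VUUU$)
All input consumed; state q_1 ∈ F.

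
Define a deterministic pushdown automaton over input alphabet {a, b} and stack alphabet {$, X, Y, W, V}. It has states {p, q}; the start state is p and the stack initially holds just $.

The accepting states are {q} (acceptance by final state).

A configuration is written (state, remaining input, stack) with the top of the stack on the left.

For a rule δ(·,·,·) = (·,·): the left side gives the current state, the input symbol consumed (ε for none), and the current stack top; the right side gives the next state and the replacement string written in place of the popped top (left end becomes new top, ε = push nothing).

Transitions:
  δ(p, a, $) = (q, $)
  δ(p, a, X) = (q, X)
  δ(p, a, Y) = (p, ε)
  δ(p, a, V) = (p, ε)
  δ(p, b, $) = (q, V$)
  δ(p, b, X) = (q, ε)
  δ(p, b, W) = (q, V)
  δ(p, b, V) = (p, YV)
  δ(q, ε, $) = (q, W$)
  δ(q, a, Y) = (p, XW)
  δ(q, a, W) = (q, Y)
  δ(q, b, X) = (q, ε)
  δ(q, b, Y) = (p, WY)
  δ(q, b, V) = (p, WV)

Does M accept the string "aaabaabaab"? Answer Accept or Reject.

Accept

(p, aaabaabaab, $)
  read a, top $: go to q, push $ → (q, aabaabaab, $)
  ε-move, top $: go to q, push W$ → (q, aabaabaab, W$)
  read a, top W: go to q, push Y → (q, abaabaab, Y$)
  read a, top Y: go to p, push XW → (p, baabaab, XW$)
  read b, top X: go to q, push ε → (q, aabaab, W$)
  read a, top W: go to q, push Y → (q, abaab, Y$)
  read a, top Y: go to p, push XW → (p, baab, XW$)
  read b, top X: go to q, push ε → (q, aab, W$)
  read a, top W: go to q, push Y → (q, ab, Y$)
  read a, top Y: go to p, push XW → (p, b, XW$)
  read b, top X: go to q, push ε → (q, ε, W$)
All input consumed; state q ∈ F.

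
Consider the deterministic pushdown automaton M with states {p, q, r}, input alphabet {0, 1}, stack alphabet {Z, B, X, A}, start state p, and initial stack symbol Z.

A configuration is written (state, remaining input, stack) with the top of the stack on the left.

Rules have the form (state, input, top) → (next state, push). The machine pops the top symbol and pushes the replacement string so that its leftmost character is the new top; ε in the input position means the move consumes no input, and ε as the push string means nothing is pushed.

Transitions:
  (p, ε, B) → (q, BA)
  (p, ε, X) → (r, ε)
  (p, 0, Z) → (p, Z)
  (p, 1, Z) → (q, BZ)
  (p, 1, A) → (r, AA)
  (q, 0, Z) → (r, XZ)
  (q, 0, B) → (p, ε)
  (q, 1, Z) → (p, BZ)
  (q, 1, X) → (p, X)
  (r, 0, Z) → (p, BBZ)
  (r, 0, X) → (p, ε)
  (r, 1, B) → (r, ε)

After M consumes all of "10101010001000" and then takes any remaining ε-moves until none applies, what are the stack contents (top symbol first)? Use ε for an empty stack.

Z

(p, 10101010001000, Z)
  read 1, top Z: go to q, push BZ → (q, 0101010001000, BZ)
  read 0, top B: go to p, push ε → (p, 101010001000, Z)
  read 1, top Z: go to q, push BZ → (q, 01010001000, BZ)
  read 0, top B: go to p, push ε → (p, 1010001000, Z)
  read 1, top Z: go to q, push BZ → (q, 010001000, BZ)
  read 0, top B: go to p, push ε → (p, 10001000, Z)
  read 1, top Z: go to q, push BZ → (q, 0001000, BZ)
  read 0, top B: go to p, push ε → (p, 001000, Z)
  read 0, top Z: go to p, push Z → (p, 01000, Z)
  read 0, top Z: go to p, push Z → (p, 1000, Z)
  read 1, top Z: go to q, push BZ → (q, 000, BZ)
  read 0, top B: go to p, push ε → (p, 00, Z)
  read 0, top Z: go to p, push Z → (p, 0, Z)
  read 0, top Z: go to p, push Z → (p, ε, Z)
All input consumed in state p with stack Z.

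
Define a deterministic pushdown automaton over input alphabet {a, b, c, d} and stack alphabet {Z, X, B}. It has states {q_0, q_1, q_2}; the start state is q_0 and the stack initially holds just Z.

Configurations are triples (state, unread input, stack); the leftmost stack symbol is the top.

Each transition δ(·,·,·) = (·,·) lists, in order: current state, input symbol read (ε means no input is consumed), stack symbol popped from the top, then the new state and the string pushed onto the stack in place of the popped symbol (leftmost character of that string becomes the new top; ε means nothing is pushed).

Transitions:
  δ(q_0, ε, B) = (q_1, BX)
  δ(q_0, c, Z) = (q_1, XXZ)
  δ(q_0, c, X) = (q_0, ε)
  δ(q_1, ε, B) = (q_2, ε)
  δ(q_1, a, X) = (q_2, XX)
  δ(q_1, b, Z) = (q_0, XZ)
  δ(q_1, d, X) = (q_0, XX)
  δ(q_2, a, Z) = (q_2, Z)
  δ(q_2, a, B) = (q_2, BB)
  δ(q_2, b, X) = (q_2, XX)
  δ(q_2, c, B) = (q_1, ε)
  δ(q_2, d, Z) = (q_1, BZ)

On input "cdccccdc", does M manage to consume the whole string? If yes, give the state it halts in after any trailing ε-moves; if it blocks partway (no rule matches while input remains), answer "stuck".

q_0

(q_0, cdccccdc, Z) ⊢ (q_1, dccccdc, XXZ) ⊢ (q_0, ccccdc, XXXZ) ⊢ (q_0, cccdc, XXZ) ⊢ (q_0, ccdc, XZ) ⊢ (q_0, cdc, Z) ⊢ (q_1, dc, XXZ) ⊢ (q_0, c, XXXZ) ⊢ (q_0, ε, XXZ)
All input consumed; M is in state q_0.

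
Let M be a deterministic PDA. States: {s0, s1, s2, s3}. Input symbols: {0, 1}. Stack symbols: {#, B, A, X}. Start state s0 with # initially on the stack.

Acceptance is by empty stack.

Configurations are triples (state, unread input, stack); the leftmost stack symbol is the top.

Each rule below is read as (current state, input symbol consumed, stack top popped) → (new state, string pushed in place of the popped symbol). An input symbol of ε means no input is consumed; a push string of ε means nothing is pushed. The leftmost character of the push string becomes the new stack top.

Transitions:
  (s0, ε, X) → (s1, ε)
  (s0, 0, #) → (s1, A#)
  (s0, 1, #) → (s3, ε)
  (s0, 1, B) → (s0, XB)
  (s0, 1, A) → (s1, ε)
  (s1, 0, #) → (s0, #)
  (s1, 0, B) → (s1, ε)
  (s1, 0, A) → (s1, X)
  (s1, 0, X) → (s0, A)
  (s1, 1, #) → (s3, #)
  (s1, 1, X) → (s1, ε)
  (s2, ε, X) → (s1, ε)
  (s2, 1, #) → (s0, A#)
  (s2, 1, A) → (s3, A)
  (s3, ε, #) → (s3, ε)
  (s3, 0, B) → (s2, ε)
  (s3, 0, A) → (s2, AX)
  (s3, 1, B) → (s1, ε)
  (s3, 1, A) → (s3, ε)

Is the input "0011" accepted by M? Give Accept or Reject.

Accept

(s0, 0011, #)
  read 0, top #: go to s1, push A# → (s1, 011, A#)
  read 0, top A: go to s1, push X → (s1, 11, X#)
  read 1, top X: go to s1, push ε → (s1, 1, #)
  read 1, top #: go to s3, push # → (s3, ε, #)
  ε-move, top #: go to s3, push ε → (s3, ε, ε)
All input consumed and the stack is empty.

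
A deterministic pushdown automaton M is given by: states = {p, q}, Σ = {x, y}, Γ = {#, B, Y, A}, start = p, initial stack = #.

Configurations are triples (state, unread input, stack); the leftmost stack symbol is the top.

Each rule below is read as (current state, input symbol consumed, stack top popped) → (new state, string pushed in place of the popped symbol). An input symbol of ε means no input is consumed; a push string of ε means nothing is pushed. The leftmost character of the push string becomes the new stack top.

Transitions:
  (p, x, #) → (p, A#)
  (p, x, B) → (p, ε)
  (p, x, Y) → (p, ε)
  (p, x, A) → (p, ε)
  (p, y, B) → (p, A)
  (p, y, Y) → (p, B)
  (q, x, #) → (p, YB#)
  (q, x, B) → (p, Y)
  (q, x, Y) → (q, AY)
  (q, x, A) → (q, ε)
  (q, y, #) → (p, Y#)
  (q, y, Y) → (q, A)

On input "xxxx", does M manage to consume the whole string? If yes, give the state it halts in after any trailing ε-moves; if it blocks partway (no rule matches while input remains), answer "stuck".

p

(p, xxxx, #)
  read x, top #: go to p, push A# → (p, xxx, A#)
  read x, top A: go to p, push ε → (p, xx, #)
  read x, top #: go to p, push A# → (p, x, A#)
  read x, top A: go to p, push ε → (p, ε, #)
All input consumed; M is in state p.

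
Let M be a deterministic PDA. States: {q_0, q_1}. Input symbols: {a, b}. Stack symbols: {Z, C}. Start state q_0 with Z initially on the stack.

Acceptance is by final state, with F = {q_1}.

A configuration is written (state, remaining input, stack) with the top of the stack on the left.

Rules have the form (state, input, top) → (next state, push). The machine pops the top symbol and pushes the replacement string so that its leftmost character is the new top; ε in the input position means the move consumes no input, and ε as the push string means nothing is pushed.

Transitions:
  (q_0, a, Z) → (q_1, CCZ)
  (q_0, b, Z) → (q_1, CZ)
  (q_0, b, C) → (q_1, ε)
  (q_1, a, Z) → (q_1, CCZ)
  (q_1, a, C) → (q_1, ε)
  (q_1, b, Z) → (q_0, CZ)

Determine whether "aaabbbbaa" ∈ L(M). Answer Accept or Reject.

(q_0, aaabbbbaa, Z) ⊢ (q_1, aabbbbaa, CCZ) ⊢ (q_1, abbbbaa, CZ) ⊢ (q_1, bbbbaa, Z) ⊢ (q_0, bbbaa, CZ) ⊢ (q_1, bbaa, Z) ⊢ (q_0, baa, CZ) ⊢ (q_1, aa, Z) ⊢ (q_1, a, CCZ) ⊢ (q_1, ε, CZ)
All input consumed; state q_1 ∈ F.

Accept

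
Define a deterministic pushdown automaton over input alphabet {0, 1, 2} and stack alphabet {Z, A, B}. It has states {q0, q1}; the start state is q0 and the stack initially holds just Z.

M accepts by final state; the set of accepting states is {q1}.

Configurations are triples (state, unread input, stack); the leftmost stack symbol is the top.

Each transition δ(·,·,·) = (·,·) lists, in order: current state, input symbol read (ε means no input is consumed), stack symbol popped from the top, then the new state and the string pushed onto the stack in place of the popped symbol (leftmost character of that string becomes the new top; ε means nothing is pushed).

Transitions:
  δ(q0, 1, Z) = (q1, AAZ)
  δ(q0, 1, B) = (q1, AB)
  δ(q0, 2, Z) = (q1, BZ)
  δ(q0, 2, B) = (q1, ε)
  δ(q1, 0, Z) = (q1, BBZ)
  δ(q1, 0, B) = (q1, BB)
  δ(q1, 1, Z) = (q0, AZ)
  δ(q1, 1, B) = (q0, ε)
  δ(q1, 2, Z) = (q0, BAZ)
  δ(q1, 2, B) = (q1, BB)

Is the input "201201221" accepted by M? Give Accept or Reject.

Accept

(q0, 201201221, Z) ⊢ (q1, 01201221, BZ) ⊢ (q1, 1201221, BBZ) ⊢ (q0, 201221, BZ) ⊢ (q1, 01221, Z) ⊢ (q1, 1221, BBZ) ⊢ (q0, 221, BZ) ⊢ (q1, 21, Z) ⊢ (q0, 1, BAZ) ⊢ (q1, ε, ABAZ)
All input consumed; state q1 ∈ F.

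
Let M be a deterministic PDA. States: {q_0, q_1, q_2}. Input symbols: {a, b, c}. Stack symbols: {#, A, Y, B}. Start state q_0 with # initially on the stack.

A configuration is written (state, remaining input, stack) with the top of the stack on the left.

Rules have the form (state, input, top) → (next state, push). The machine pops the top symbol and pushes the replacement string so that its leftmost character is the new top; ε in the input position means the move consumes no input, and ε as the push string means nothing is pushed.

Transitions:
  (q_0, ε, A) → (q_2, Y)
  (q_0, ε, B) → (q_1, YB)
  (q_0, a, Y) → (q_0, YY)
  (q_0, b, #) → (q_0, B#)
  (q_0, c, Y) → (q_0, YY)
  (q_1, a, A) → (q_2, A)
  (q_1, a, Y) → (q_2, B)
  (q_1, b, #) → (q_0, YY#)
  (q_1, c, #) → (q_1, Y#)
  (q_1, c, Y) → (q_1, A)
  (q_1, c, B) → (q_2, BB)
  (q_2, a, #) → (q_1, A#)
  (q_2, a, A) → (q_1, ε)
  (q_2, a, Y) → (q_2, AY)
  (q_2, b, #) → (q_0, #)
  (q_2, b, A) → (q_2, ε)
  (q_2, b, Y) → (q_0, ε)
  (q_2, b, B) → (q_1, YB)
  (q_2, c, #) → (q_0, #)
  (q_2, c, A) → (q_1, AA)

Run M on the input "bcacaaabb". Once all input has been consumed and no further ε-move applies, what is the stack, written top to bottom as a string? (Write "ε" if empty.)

YB#

(q_0, bcacaaabb, #) ⊢ (q_0, cacaaabb, B#) ⊢ (q_1, cacaaabb, YB#) ⊢ (q_1, acaaabb, AB#) ⊢ (q_2, caaabb, AB#) ⊢ (q_1, aaabb, AAB#) ⊢ (q_2, aabb, AAB#) ⊢ (q_1, abb, AB#) ⊢ (q_2, bb, AB#) ⊢ (q_2, b, B#) ⊢ (q_1, ε, YB#)
All input consumed in state q_1 with stack YB#.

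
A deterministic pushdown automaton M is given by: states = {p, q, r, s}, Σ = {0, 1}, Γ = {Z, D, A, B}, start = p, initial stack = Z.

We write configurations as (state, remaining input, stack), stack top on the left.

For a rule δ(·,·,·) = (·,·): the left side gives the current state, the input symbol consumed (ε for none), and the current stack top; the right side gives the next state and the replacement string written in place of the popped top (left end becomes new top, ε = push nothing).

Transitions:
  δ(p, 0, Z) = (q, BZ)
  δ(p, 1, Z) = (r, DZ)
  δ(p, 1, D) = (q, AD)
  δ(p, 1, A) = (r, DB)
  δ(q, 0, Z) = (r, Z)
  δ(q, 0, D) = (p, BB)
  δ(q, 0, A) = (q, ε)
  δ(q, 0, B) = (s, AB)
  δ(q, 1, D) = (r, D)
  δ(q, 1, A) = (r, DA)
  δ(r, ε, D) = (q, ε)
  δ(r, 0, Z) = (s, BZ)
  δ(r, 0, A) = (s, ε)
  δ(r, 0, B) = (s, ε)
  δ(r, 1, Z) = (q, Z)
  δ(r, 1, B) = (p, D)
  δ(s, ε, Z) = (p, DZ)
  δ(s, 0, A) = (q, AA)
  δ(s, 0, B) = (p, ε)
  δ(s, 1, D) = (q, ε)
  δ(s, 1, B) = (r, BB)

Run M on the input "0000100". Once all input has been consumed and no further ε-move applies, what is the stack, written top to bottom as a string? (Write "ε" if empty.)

ABZ

(p, 0000100, Z)
  read 0, top Z: go to q, push BZ → (q, 000100, BZ)
  read 0, top B: go to s, push AB → (s, 00100, ABZ)
  read 0, top A: go to q, push AA → (q, 0100, AABZ)
  read 0, top A: go to q, push ε → (q, 100, ABZ)
  read 1, top A: go to r, push DA → (r, 00, DABZ)
  ε-move, top D: go to q, push ε → (q, 00, ABZ)
  read 0, top A: go to q, push ε → (q, 0, BZ)
  read 0, top B: go to s, push AB → (s, ε, ABZ)
All input consumed in state s with stack ABZ.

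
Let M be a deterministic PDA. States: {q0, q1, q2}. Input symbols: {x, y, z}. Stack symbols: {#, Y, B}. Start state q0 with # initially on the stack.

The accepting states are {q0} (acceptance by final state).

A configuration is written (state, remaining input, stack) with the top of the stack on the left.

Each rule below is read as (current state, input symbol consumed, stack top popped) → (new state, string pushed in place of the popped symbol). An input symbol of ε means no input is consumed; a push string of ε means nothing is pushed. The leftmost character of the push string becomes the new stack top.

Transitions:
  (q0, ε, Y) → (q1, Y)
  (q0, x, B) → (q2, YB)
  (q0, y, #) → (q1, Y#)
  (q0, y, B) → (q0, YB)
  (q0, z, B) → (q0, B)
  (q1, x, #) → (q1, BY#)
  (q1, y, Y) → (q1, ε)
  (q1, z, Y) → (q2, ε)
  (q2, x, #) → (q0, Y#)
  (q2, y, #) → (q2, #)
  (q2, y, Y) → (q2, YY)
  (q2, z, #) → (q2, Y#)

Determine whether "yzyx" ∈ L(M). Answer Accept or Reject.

(q0, yzyx, #)
  read y, top #: go to q1, push Y# → (q1, zyx, Y#)
  read z, top Y: go to q2, push ε → (q2, yx, #)
  read y, top #: go to q2, push # → (q2, x, #)
  read x, top #: go to q0, push Y# → (q0, ε, Y#)
All input consumed; state q0 ∈ F.

Accept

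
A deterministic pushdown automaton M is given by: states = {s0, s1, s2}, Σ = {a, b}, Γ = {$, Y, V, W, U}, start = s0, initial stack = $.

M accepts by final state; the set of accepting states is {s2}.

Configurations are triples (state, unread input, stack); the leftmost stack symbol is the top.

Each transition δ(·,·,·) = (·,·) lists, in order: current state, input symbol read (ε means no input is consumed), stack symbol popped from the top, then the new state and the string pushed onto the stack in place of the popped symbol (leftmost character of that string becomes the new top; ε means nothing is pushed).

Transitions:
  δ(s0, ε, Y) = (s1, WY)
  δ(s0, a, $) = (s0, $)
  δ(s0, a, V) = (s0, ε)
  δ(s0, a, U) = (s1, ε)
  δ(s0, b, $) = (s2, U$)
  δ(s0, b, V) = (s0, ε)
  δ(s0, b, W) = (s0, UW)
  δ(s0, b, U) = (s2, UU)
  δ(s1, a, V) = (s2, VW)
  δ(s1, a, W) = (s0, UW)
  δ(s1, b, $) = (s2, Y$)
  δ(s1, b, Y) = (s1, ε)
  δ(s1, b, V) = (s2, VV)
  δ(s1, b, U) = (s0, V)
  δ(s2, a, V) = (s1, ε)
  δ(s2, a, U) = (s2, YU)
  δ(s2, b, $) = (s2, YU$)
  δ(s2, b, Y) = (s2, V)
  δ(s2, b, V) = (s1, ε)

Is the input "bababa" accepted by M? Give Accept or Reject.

(s0, bababa, $)
  read b, top $: go to s2, push U$ → (s2, ababa, U$)
  read a, top U: go to s2, push YU → (s2, baba, YU$)
  read b, top Y: go to s2, push V → (s2, aba, VU$)
  read a, top V: go to s1, push ε → (s1, ba, U$)
  read b, top U: go to s0, push V → (s0, a, V$)
  read a, top V: go to s0, push ε → (s0, ε, $)
All input consumed; state s0 ∉ F and no further ε-move applies.

Reject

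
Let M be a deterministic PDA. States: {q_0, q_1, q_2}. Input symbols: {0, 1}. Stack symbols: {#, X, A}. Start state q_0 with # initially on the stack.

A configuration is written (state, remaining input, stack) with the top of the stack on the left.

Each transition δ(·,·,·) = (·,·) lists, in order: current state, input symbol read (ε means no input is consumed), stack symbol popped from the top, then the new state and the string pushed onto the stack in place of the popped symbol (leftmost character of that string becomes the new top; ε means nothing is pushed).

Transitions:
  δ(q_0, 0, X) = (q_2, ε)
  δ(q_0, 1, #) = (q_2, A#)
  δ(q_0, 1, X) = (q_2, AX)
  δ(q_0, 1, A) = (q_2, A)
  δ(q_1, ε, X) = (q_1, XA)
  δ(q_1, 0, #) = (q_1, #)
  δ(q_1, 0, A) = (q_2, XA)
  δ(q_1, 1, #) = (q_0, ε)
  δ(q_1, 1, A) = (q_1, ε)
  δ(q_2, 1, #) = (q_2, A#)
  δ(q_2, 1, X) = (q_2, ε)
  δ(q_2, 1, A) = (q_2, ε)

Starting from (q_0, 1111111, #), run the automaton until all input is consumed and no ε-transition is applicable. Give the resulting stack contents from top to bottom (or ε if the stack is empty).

A#

(q_0, 1111111, #) ⊢ (q_2, 111111, A#) ⊢ (q_2, 11111, #) ⊢ (q_2, 1111, A#) ⊢ (q_2, 111, #) ⊢ (q_2, 11, A#) ⊢ (q_2, 1, #) ⊢ (q_2, ε, A#)
All input consumed in state q_2 with stack A#.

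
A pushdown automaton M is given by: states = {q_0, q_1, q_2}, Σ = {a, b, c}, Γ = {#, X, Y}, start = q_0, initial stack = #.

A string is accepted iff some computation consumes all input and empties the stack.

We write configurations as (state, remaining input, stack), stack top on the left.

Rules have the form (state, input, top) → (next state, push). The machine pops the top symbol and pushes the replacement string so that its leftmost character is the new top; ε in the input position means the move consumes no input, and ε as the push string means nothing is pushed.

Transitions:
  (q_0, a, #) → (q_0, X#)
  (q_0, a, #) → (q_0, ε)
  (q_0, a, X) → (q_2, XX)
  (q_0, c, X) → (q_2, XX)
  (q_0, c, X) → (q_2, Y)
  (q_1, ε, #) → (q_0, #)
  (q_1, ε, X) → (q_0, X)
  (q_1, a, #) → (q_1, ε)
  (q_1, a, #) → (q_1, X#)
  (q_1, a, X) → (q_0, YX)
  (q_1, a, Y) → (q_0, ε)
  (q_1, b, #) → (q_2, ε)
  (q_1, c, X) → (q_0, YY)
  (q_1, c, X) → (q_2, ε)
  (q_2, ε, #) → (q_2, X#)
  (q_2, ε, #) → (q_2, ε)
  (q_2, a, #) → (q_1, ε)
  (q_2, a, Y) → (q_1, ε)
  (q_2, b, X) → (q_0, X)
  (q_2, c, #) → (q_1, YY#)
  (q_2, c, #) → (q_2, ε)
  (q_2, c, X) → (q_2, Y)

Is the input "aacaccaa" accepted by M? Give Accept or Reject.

One accepting computation: (q_0, aacaccaa, #) ⊢ (q_0, acaccaa, X#) ⊢ (q_2, caccaa, XX#) ⊢ (q_2, accaa, YX#) ⊢ (q_1, ccaa, X#) ⊢ (q_2, caa, #) ⊢ (q_2, caa, X#) ⊢ (q_2, aa, Y#) ⊢ (q_1, a, #) ⊢ (q_1, ε, ε)
All input consumed and the stack is empty.

Accept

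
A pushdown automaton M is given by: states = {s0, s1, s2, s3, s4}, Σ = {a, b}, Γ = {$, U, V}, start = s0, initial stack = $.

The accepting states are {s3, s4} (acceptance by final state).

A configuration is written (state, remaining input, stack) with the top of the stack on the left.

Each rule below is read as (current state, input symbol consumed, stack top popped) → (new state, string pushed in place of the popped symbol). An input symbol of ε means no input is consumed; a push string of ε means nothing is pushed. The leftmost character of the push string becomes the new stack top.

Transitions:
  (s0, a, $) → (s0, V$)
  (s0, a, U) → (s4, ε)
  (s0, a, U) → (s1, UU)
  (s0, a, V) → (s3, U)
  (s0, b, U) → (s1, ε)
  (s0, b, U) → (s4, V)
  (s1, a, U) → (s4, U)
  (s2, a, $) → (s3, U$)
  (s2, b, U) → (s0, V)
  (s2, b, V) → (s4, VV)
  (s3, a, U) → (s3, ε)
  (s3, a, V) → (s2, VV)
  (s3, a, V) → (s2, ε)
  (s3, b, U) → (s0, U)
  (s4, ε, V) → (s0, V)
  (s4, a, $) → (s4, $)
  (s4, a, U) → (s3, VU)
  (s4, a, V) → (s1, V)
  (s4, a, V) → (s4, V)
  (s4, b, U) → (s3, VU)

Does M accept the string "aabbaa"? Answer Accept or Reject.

Accept

One accepting computation: (s0, aabbaa, $) ⊢ (s0, abbaa, V$) ⊢ (s3, bbaa, U$) ⊢ (s0, baa, U$) ⊢ (s4, aa, V$) ⊢ (s4, a, V$) ⊢ (s4, ε, V$)
All input consumed and state s4 ∈ F.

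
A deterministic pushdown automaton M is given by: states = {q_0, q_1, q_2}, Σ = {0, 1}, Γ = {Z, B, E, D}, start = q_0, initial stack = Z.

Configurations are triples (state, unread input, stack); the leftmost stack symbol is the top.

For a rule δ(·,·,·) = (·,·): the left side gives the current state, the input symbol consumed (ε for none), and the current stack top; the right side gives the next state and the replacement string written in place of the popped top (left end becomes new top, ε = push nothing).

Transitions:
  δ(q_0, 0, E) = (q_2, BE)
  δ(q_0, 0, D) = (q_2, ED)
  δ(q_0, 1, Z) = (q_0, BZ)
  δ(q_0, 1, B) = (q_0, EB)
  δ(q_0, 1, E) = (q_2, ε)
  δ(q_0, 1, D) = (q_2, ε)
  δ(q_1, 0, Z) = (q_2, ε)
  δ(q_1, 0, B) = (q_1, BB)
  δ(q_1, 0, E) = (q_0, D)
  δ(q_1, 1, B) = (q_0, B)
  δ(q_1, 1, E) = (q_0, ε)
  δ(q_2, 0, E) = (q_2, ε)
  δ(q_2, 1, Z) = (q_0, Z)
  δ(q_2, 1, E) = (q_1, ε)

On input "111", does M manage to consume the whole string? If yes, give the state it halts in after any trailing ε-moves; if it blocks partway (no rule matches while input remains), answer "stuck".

(q_0, 111, Z)
  read 1, top Z: go to q_0, push BZ → (q_0, 11, BZ)
  read 1, top B: go to q_0, push EB → (q_0, 1, EBZ)
  read 1, top E: go to q_2, push ε → (q_2, ε, BZ)
All input consumed; M is in state q_2.

q_2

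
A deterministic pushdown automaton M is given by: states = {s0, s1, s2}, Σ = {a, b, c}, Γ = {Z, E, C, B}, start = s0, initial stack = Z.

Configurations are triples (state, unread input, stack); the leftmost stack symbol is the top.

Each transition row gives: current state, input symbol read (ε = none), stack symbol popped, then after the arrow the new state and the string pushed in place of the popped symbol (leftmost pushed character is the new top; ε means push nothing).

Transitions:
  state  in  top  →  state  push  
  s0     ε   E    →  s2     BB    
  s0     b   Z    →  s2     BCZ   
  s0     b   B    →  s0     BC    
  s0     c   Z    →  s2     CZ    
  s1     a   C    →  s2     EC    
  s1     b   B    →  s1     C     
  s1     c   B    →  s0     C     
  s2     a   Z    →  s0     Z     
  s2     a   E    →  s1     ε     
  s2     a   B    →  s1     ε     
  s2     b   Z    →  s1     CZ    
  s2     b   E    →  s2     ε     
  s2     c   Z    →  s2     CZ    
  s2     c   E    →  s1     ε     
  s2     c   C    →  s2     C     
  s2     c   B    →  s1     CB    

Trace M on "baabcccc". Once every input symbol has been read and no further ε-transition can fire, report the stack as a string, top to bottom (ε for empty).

CZ

(s0, baabcccc, Z) ⊢ (s2, aabcccc, BCZ) ⊢ (s1, abcccc, CZ) ⊢ (s2, bcccc, ECZ) ⊢ (s2, cccc, CZ) ⊢ (s2, ccc, CZ) ⊢ (s2, cc, CZ) ⊢ (s2, c, CZ) ⊢ (s2, ε, CZ)
All input consumed in state s2 with stack CZ.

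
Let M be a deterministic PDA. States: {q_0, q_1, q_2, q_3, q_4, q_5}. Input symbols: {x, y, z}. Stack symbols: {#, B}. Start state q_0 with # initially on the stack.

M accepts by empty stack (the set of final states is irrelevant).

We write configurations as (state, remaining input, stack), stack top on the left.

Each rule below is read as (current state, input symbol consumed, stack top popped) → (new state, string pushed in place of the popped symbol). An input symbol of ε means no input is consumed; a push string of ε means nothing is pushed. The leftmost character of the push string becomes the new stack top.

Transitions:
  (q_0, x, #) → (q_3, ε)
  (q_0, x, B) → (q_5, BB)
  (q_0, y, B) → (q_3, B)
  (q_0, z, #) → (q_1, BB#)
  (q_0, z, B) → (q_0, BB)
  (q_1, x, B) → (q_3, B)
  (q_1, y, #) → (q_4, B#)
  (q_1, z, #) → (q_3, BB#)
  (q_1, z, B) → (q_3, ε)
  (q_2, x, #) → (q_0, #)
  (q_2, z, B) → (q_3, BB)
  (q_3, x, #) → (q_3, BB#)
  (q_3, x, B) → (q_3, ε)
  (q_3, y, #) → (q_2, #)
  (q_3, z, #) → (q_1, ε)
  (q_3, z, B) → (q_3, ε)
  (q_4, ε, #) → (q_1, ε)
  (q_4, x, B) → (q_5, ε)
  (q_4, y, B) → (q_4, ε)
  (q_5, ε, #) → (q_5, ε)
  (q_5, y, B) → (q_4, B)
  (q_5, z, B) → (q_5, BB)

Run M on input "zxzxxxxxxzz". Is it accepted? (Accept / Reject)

Accept

(q_0, zxzxxxxxxzz, #)
  read z, top #: go to q_1, push BB# → (q_1, xzxxxxxxzz, BB#)
  read x, top B: go to q_3, push B → (q_3, zxxxxxxzz, BB#)
  read z, top B: go to q_3, push ε → (q_3, xxxxxxzz, B#)
  read x, top B: go to q_3, push ε → (q_3, xxxxxzz, #)
  read x, top #: go to q_3, push BB# → (q_3, xxxxzz, BB#)
  read x, top B: go to q_3, push ε → (q_3, xxxzz, B#)
  read x, top B: go to q_3, push ε → (q_3, xxzz, #)
  read x, top #: go to q_3, push BB# → (q_3, xzz, BB#)
  read x, top B: go to q_3, push ε → (q_3, zz, B#)
  read z, top B: go to q_3, push ε → (q_3, z, #)
  read z, top #: go to q_1, push ε → (q_1, ε, ε)
All input consumed and the stack is empty.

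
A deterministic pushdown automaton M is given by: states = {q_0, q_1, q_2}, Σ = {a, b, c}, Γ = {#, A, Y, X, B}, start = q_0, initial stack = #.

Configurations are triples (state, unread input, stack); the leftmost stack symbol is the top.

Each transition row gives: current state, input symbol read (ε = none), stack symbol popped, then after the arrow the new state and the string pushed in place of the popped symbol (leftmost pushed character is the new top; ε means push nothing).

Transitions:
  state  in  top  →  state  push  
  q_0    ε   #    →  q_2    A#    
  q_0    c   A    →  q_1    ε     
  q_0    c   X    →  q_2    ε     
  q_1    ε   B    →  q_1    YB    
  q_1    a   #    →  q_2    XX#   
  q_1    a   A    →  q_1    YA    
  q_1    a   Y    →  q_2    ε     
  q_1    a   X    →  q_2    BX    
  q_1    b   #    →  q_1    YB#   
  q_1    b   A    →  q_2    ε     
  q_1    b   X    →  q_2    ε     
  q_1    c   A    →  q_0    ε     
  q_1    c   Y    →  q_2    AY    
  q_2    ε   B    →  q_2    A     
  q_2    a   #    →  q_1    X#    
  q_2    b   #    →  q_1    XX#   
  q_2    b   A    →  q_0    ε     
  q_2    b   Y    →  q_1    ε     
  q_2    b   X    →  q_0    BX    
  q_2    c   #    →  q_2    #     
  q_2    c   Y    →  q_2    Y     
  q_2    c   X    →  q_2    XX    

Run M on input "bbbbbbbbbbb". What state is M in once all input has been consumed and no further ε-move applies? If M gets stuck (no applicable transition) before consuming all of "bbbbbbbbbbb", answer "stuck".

(q_0, bbbbbbbbbbb, #) ⊢ (q_2, bbbbbbbbbbb, A#) ⊢ (q_0, bbbbbbbbbb, #) ⊢ (q_2, bbbbbbbbbb, A#) ⊢ (q_0, bbbbbbbbb, #) ⊢ (q_2, bbbbbbbbb, A#) ⊢ (q_0, bbbbbbbb, #) ⊢ (q_2, bbbbbbbb, A#) ⊢ (q_0, bbbbbbb, #) ⊢ (q_2, bbbbbbb, A#) ⊢ (q_0, bbbbbb, #) ⊢ (q_2, bbbbbb, A#) ⊢ (q_0, bbbbb, #) ⊢ (q_2, bbbbb, A#) ⊢ (q_0, bbbb, #) ⊢ (q_2, bbbb, A#) ⊢ (q_0, bbb, #) ⊢ (q_2, bbb, A#) ⊢ (q_0, bb, #) ⊢ (q_2, bb, A#) ⊢ (q_0, b, #) ⊢ (q_2, b, A#) ⊢ (q_0, ε, #) ⊢ (q_2, ε, A#)
All input consumed; M is in state q_2.

q_2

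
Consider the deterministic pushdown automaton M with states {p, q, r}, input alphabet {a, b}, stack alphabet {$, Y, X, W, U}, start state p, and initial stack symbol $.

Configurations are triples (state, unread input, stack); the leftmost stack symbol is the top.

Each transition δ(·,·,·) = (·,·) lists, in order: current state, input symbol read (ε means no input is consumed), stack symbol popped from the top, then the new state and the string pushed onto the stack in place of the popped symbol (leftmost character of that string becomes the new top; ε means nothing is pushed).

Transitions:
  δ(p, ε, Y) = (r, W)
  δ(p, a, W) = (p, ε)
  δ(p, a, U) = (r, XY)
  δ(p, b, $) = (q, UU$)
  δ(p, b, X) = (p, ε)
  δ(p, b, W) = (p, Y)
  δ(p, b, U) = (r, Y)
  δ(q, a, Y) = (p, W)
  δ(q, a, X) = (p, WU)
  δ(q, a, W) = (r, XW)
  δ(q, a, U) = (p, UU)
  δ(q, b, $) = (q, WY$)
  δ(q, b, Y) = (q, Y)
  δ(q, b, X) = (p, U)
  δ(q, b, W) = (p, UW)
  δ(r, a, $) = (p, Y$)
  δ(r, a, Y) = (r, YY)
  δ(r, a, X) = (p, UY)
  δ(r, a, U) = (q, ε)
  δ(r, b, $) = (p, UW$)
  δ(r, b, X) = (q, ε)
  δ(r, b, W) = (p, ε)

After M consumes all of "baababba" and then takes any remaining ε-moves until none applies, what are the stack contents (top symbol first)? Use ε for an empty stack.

(p, baababba, $)
  read b, top $: go to q, push UU$ → (q, aababba, UU$)
  read a, top U: go to p, push UU → (p, ababba, UUU$)
  read a, top U: go to r, push XY → (r, babba, XYUU$)
  read b, top X: go to q, push ε → (q, abba, YUU$)
  read a, top Y: go to p, push W → (p, bba, WUU$)
  read b, top W: go to p, push Y → (p, ba, YUU$)
  ε-move, top Y: go to r, push W → (r, ba, WUU$)
  read b, top W: go to p, push ε → (p, a, UU$)
  read a, top U: go to r, push XY → (r, ε, XYU$)
All input consumed in state r with stack XYU$.

XYU$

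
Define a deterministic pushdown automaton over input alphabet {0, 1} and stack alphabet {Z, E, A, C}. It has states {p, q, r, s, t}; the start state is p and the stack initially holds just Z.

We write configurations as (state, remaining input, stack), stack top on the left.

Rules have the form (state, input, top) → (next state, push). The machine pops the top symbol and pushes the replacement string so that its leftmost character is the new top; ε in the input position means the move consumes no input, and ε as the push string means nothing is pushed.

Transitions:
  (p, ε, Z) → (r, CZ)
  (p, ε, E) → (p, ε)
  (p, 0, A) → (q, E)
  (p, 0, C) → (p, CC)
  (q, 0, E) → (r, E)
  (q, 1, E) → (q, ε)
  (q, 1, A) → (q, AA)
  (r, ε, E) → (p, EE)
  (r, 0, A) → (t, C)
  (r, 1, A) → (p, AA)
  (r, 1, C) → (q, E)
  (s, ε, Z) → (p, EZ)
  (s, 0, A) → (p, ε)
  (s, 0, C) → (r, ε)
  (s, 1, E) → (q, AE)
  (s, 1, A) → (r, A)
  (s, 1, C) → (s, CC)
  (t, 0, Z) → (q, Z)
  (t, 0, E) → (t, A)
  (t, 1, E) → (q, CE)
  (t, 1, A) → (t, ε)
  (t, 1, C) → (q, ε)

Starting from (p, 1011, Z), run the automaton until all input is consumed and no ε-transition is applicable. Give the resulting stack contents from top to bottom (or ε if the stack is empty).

Z

(p, 1011, Z)
  ε-move, top Z: go to r, push CZ → (r, 1011, CZ)
  read 1, top C: go to q, push E → (q, 011, EZ)
  read 0, top E: go to r, push E → (r, 11, EZ)
  ε-move, top E: go to p, push EE → (p, 11, EEZ)
  ε-move, top E: go to p, push ε → (p, 11, EZ)
  ε-move, top E: go to p, push ε → (p, 11, Z)
  ε-move, top Z: go to r, push CZ → (r, 11, CZ)
  read 1, top C: go to q, push E → (q, 1, EZ)
  read 1, top E: go to q, push ε → (q, ε, Z)
All input consumed in state q with stack Z.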